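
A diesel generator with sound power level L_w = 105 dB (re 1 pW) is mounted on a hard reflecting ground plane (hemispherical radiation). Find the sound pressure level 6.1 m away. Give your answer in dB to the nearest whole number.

81 dB

Free-field hemispherical radiation: L_p = L_w − 10·log₁₀(2π·r²), r = 6.1 m.
2π·r² = 233.8 m², 10·log₁₀ of that is 23.688 dB.
L_p = 105 − 23.688 = 81.31 dB.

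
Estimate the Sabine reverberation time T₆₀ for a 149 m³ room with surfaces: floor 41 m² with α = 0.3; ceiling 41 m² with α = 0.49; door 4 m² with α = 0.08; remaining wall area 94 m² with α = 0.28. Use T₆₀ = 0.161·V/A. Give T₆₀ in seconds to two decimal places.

A = Σ Sᵢαᵢ = 41·0.3 + 41·0.49 + 4·0.08 + 94·0.28 = 59.03 m².
T₆₀ = 0.161 × 149 / 59.03 = 0.406 s.

0.41 s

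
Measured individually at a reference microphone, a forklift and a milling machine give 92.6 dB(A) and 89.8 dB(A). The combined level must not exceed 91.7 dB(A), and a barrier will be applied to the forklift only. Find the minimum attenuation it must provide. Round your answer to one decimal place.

5.4 dB

Fixed contribution from the other source: Σ 10^(L/10) = 10^(89.8/10) = 9.550e+08 (89.80 dB(A)).
The limit corresponds to 10^(91.7/10) = 1.479e+09; subtracting the fixed part leaves 5.241e+08 for the forklift, i.e. 87.19 dB(A).
So the forklift must be reduced from 92.6 to 87.19 dB(A): IL = 5.41 dB.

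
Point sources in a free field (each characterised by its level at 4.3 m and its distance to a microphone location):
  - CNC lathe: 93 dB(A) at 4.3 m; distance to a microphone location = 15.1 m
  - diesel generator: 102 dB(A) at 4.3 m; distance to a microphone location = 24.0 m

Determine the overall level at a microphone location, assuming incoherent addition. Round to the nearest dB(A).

88 dB(A)

Propagate each source to the receiver with L = L_ref − 20·log₁₀(r/r_ref), then add intensities.
CNC lathe: 93 − 20·log₁₀(15.1/4.3) = 93 − 10.91 = 82.09 dB(A).
diesel generator: 102 − 20·log₁₀(24.0/4.3) = 102 − 14.93 = 87.07 dB(A).
Σ 10^(L/10) = 6.706e+08 → L_total = 10·log₁₀(6.706e+08) = 88.26 dB(A).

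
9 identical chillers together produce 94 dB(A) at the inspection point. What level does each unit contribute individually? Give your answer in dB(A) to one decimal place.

Dividing the total intensity by 9 lowers the level by 10·log₁₀ 9 = 9.542 dB: L₁ = 94 − 9.542.

84.5 dB(A)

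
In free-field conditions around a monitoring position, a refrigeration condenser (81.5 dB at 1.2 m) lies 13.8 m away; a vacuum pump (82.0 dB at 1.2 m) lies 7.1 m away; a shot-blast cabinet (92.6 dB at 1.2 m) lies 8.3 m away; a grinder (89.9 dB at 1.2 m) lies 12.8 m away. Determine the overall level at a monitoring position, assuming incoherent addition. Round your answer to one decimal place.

Propagate each source to the receiver with L = L_ref − 20·log₁₀(r/r_ref), then add intensities.
refrigeration condenser: 81.5 − 20·log₁₀(13.8/1.2) = 81.5 − 21.21 = 60.29 dB.
vacuum pump: 82.0 − 20·log₁₀(7.1/1.2) = 82.0 − 15.44 = 66.56 dB.
shot-blast cabinet: 92.6 − 20·log₁₀(8.3/1.2) = 92.6 − 16.80 = 75.80 dB.
grinder: 89.9 − 20·log₁₀(12.8/1.2) = 89.9 − 20.56 = 69.34 dB.
Σ 10^(L/10) = 5.222e+07 → L_total = 10·log₁₀(5.222e+07) = 77.18 dB.

77.2 dB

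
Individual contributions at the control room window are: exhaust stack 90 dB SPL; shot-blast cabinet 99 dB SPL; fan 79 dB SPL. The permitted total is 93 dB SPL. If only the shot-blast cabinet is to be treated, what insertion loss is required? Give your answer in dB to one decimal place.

9.4 dB

Fixed contribution from the other sources: Σ 10^(L/10) = 10^(90/10) + 10^(79/10) = 1.079e+09 (90.33 dB SPL).
The limit corresponds to 10^(93/10) = 1.995e+09; subtracting the fixed part leaves 9.158e+08 for the shot-blast cabinet, i.e. 89.62 dB SPL.
Required insertion loss = 99 − 89.62 = 9.38 dB.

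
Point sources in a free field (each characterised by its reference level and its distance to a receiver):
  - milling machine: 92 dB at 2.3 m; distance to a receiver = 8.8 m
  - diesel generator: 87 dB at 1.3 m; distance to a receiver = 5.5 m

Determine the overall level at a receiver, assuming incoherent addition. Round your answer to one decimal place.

Apply inverse-square spreading to bring every level to the receiver, then sum 10^(L/10).
milling machine: 92 − 20·log₁₀(8.8/2.3) = 92 − 11.66 = 80.34 dB.
diesel generator: 87 − 20·log₁₀(5.5/1.3) = 87 − 12.53 = 74.47 dB.
Σ 10^(L/10) = 1.363e+08 → L_total = 10·log₁₀(1.363e+08) = 81.34 dB.

81.3 dB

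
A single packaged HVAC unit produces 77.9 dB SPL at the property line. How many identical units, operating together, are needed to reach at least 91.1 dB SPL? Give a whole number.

21

N identical sources give L₁ + 10·log₁₀ N, so require 10·log₁₀ N ≥ 91.1 − 77.9 = 13.2 dB.
N ≥ 10^(13.2/10) = 20.893, so N = 21.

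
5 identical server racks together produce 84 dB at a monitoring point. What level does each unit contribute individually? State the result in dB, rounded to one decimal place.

77.0 dB

5 equal contributions raise the level by 10·log₁₀ 5 = 6.990 dB, so each unit alone gives 84 − 6.990.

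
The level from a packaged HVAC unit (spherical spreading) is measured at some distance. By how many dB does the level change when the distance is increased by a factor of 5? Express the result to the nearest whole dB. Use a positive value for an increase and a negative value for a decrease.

With spherical spreading the level changes by −20·log₁₀(r₂/r₁).
ΔL = −20·log₁₀(5) = -13.98 dB.

-14 dB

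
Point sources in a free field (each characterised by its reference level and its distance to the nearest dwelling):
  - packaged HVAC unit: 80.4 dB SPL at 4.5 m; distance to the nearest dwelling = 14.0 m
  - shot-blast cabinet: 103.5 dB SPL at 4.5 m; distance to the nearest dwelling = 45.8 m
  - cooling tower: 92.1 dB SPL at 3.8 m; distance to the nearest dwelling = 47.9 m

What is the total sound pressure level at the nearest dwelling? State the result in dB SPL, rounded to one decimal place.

83.8 dB SPL

Apply inverse-square spreading to bring every level to the receiver, then sum 10^(L/10).
packaged HVAC unit: 80.4 − 20·log₁₀(14.0/4.5) = 80.4 − 9.86 = 70.54 dB SPL.
shot-blast cabinet: 103.5 − 20·log₁₀(45.8/4.5) = 103.5 − 20.15 = 83.35 dB SPL.
cooling tower: 92.1 − 20·log₁₀(47.9/3.8) = 92.1 − 22.01 = 70.09 dB SPL.
Σ 10^(L/10) = 2.377e+08 → L_total = 10·log₁₀(2.377e+08) = 83.76 dB SPL.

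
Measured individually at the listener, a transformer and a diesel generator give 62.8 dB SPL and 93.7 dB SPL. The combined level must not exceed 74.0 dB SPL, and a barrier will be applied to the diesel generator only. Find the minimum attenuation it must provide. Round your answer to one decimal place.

20.0 dB

Everything except the diesel generator sums to 10^(62.8/10) = 1.905e+06 in linear terms, 62.80 dB SPL.
The limit corresponds to 10^(74.0/10) = 2.512e+07; subtracting the fixed part leaves 2.321e+07 for the diesel generator, i.e. 73.66 dB SPL.
Required insertion loss = 93.7 − 73.66 = 20.04 dB.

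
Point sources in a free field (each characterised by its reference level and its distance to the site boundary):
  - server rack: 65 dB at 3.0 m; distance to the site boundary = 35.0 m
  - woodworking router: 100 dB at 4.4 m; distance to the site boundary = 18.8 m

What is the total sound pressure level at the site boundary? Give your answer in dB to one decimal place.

87.4 dB

Propagate each source to the receiver with L = L_ref − 20·log₁₀(r/r_ref), then add intensities.
server rack: 65 − 20·log₁₀(35.0/3.0) = 65 − 21.34 = 43.66 dB.
woodworking router: 100 − 20·log₁₀(18.8/4.4) = 100 − 12.61 = 87.39 dB.
Σ 10^(L/10) = 5.478e+08 → L_total = 10·log₁₀(5.478e+08) = 87.39 dB.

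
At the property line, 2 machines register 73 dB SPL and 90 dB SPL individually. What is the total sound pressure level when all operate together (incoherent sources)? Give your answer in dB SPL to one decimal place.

Incoherent sources combine by intensity addition: L_total = 10·log₁₀(Σ 10^(L_i/10)).
Σ 10^(L/10) = 10^(73/10) + 10^(90/10) = 1.020e+09.
L_total = 10·log₁₀(1.020e+09) = 90.09 dB SPL.

90.1 dB SPL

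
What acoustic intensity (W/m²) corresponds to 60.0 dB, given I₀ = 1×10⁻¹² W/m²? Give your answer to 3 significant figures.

1.00e-06 W/m²

L = 10·log₁₀(I/I₀) ⇒ I = I₀·10^(L/10) = 10⁻¹² × 10^6.00.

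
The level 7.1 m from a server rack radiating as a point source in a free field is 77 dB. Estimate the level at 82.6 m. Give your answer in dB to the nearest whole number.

Spherical spreading from a point source gives a 20·log₁₀(r₂/r₁) drop.
L₂ = 77 − 20·log₁₀(82.6/7.1) = 77 − 21.314 = 55.69 dB.

56 dB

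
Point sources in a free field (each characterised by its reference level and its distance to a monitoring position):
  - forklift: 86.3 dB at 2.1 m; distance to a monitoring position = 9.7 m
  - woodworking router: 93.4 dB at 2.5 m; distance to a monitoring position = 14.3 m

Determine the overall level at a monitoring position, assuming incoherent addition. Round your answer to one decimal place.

Apply inverse-square spreading to bring every level to the receiver, then sum 10^(L/10).
forklift: 86.3 − 20·log₁₀(9.7/2.1) = 86.3 − 13.29 = 73.01 dB.
woodworking router: 93.4 − 20·log₁₀(14.3/2.5) = 93.4 − 15.15 = 78.25 dB.
Σ 10^(L/10) = 8.686e+07 → L_total = 10·log₁₀(8.686e+07) = 79.39 dB.

79.4 dB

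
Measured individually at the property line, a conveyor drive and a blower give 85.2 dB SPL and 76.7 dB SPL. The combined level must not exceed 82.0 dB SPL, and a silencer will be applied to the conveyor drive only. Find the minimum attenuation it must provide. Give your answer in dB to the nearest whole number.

5 dB

Everything except the conveyor drive sums to 10^(76.7/10) = 4.677e+07 in linear terms, 76.70 dB SPL.
The limit corresponds to 10^(82.0/10) = 1.585e+08; subtracting the fixed part leaves 1.117e+08 for the conveyor drive, i.e. 80.48 dB SPL.
Required insertion loss = 85.2 − 80.48 = 4.72 dB.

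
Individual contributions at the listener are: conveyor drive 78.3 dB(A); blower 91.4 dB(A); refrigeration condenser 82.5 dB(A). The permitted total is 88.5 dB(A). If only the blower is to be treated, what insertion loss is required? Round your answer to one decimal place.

4.7 dB

Everything except the blower sums to 10^(78.3/10) + 10^(82.5/10) = 2.454e+08 in linear terms, 83.90 dB(A).
The limit corresponds to 10^(88.5/10) = 7.079e+08; subtracting the fixed part leaves 4.625e+08 for the blower, i.e. 86.65 dB(A).
So the blower must be reduced from 91.4 to 86.65 dB(A): IL = 4.75 dB.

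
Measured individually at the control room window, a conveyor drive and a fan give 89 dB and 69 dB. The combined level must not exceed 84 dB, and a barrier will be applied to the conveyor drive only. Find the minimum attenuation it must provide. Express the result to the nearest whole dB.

Everything except the conveyor drive sums to 10^(69/10) = 7.943e+06 in linear terms, 69.00 dB.
The limit corresponds to 10^(84/10) = 2.512e+08; subtracting the fixed part leaves 2.432e+08 for the conveyor drive, i.e. 83.86 dB.
Required insertion loss = 89 − 83.86 = 5.14 dB.

5 dB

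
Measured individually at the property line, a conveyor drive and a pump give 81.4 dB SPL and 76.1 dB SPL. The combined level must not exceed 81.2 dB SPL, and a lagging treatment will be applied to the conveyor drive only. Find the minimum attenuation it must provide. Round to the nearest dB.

2 dB

Fixed contribution from the other source: Σ 10^(L/10) = 10^(76.1/10) = 4.074e+07 (76.10 dB SPL).
To meet 81.2 dB SPL overall, the treated conveyor drive may contribute at most 10^(81.2/10) − 4.074e+07 = 9.109e+07, i.e. 79.59 dB SPL.
Required insertion loss = 81.4 − 79.59 = 1.81 dB.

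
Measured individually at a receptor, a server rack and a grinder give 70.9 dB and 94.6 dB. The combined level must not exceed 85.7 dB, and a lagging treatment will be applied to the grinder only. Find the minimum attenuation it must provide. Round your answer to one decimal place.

9.0 dB

The untreated sources together contribute 10^(70.9/10) = 1.230e+07, i.e. 70.90 dB.
The limit corresponds to 10^(85.7/10) = 3.715e+08; subtracting the fixed part leaves 3.592e+08 for the grinder, i.e. 85.55 dB.
So the grinder must be reduced from 94.6 to 85.55 dB: IL = 9.05 dB.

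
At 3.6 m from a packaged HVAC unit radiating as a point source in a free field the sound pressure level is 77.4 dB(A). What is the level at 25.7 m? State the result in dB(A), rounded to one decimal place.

For a point source, L₂ = L₁ − 20·log₁₀(r₂/r₁).
L₂ = 77.4 − 20·log₁₀(25.7/3.6) = 77.4 − 17.073 = 60.33 dB(A).

60.3 dB(A)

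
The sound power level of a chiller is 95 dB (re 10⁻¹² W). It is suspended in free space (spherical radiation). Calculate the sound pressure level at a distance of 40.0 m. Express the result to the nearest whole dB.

The power spreads over a sphere of area 4π·r², so L_p = L_w − 10·log₁₀(4π·r²).
4π·r² = 2.011e+04 m², 10·log₁₀ of that is 43.033 dB.
L_p = 95 − 43.033 = 51.97 dB.

52 dB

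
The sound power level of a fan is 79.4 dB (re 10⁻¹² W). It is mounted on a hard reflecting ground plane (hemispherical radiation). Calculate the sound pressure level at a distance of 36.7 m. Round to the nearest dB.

Free-field hemispherical radiation: L_p = L_w − 10·log₁₀(2π·r²), r = 36.7 m.
2π·r² = 8463 m², 10·log₁₀ of that is 39.275 dB.
L_p = 79.4 − 39.275 = 40.12 dB.

40 dB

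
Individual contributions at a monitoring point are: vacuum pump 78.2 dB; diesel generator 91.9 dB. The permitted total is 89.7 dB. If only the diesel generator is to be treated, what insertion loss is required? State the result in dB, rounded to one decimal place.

2.5 dB

Fixed contribution from the other source: Σ 10^(L/10) = 10^(78.2/10) = 6.607e+07 (78.20 dB).
The limit corresponds to 10^(89.7/10) = 9.333e+08; subtracting the fixed part leaves 8.672e+08 for the diesel generator, i.e. 89.38 dB.
Required insertion loss = 91.9 − 89.38 = 2.52 dB.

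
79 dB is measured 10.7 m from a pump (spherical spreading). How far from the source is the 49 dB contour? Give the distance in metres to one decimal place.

For a point source L₁ − L₂ = 20·log₁₀(r₂/r₁), so r₂ = r₁·10^((L₁−L₂)/20).
r₂ = 10.7·10^((79−49)/20) = 10.7·10^(30.0/20) = 338.36 m.

338.4 m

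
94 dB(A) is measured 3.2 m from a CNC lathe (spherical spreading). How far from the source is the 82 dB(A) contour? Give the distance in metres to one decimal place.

For a point source L₁ − L₂ = 20·log₁₀(r₂/r₁), so r₂ = r₁·10^((L₁−L₂)/20).
r₂ = 3.2·10^((94−82)/20) = 3.2·10^(12.0/20) = 12.74 m.

12.7 m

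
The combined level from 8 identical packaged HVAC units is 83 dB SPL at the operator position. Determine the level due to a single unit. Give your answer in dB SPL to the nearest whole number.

74 dB SPL

8 equal contributions raise the level by 10·log₁₀ 8 = 9.031 dB, so each unit alone gives 83 − 9.031.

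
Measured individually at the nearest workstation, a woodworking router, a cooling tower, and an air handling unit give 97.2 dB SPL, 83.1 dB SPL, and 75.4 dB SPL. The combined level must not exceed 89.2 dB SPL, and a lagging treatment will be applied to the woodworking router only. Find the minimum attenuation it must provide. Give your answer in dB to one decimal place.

The untreated sources together contribute 10^(83.1/10) + 10^(75.4/10) = 2.388e+08, i.e. 83.78 dB SPL.
To meet 89.2 dB SPL overall, the treated woodworking router may contribute at most 10^(89.2/10) − 2.388e+08 = 5.929e+08, i.e. 87.73 dB SPL.
So the woodworking router must be reduced from 97.2 to 87.73 dB SPL: IL = 9.47 dB.

9.5 dB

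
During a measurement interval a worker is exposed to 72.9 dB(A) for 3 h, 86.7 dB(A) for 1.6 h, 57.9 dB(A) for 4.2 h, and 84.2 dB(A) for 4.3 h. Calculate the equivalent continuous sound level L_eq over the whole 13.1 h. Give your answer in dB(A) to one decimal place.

The energy average is taken in the linear domain: L_eq = 10·log₁₀[(Σ tᵢ·10^(Lᵢ/10))/T], T = 13.1 h.
Σ tᵢ·10^(Lᵢ/10) = 3·10^(72.9/10) + 1.6·10^(86.7/10) + 4.2·10^(57.9/10) + 4.3·10^(84.2/10) = 1.940e+09.
L_eq = 10·log₁₀(1.940e+09/13.1) = 81.71 dB(A).

81.7 dB(A)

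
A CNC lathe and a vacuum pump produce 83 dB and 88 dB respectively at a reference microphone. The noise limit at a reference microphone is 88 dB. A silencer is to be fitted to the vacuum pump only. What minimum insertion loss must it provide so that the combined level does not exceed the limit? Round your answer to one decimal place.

Fixed contribution from the other source: Σ 10^(L/10) = 10^(83/10) = 1.995e+08 (83.00 dB).
The limit corresponds to 10^(88/10) = 6.310e+08; subtracting the fixed part leaves 4.314e+08 for the vacuum pump, i.e. 86.35 dB.
So the vacuum pump must be reduced from 88 to 86.35 dB: IL = 1.65 dB.

1.7 dB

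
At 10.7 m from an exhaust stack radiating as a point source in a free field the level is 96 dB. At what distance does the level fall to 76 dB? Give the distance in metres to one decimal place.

107.0 m

The 20.0 dB drop corresponds to a distance ratio of 10^(20.0/20) for a point source.
r₂ = 10.7·10^((96−76)/20) = 10.7·10^(20.0/20) = 107.00 m.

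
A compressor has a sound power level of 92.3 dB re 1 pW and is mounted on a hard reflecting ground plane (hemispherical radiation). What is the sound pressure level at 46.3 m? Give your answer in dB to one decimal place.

The power spreads over a hemisphere of area 2π·r², so L_p = L_w − 10·log₁₀(2π·r²).
2π·r² = 1.347e+04 m², 10·log₁₀ of that is 41.293 dB.
L_p = 92.3 − 41.293 = 51.01 dB.

51.0 dB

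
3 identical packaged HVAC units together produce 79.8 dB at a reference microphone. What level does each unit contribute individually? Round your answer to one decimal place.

75.0 dB

Dividing the total intensity by 3 lowers the level by 10·log₁₀ 3 = 4.771 dB: L₁ = 79.8 − 4.771.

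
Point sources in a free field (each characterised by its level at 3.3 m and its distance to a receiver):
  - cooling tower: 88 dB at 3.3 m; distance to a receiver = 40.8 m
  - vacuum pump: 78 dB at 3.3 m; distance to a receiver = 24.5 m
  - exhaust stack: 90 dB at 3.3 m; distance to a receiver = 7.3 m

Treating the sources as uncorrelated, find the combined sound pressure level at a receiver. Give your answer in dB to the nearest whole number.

83 dB

First find each source's level at the receiver (point-source: −20·log₁₀(r/r_ref)), then combine on an intensity basis.
cooling tower: 88 − 20·log₁₀(40.8/3.3) = 88 − 21.84 = 66.16 dB.
vacuum pump: 78 − 20·log₁₀(24.5/3.3) = 78 − 17.41 = 60.59 dB.
exhaust stack: 90 − 20·log₁₀(7.3/3.3) = 90 − 6.90 = 83.10 dB.
Σ 10^(L/10) = 2.096e+08 → L_total = 10·log₁₀(2.096e+08) = 83.21 dB.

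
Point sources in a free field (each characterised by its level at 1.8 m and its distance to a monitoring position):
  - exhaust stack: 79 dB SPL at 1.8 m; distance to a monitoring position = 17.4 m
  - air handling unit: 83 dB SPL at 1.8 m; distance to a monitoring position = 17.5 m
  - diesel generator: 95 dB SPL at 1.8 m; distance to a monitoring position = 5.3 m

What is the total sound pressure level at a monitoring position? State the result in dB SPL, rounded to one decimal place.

Apply inverse-square spreading to bring every level to the receiver, then sum 10^(L/10).
exhaust stack: 79 − 20·log₁₀(17.4/1.8) = 79 − 19.71 = 59.29 dB SPL.
air handling unit: 83 − 20·log₁₀(17.5/1.8) = 83 − 19.76 = 63.24 dB SPL.
diesel generator: 95 − 20·log₁₀(5.3/1.8) = 95 − 9.38 = 85.62 dB SPL.
Σ 10^(L/10) = 3.677e+08 → L_total = 10·log₁₀(3.677e+08) = 85.66 dB SPL.

85.7 dB SPL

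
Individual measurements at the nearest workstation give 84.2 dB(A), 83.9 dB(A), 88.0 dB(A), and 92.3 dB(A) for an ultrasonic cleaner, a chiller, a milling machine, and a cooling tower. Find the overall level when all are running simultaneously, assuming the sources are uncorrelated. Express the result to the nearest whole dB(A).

For uncorrelated sources the intensities add, so convert each level to linear form, sum, and take 10·log₁₀ of the total.
Σ 10^(L/10) = 10^(84.2/10) + 10^(83.9/10) + 10^(88.0/10) + 10^(92.3/10) = 2.838e+09.
L_total = 10·log₁₀(2.838e+09) = 94.53 dB(A).

95 dB(A)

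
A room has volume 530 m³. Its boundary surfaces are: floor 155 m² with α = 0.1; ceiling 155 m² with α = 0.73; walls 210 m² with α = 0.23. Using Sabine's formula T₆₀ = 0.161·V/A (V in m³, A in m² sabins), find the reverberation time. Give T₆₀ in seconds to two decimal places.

0.48 s

Summing Sᵢαᵢ: 155·0.1 + 155·0.73 + 210·0.23 = 176.95 m².
T₆₀ = 0.161·V/A = 0.161·530/176.95 = 0.482 s.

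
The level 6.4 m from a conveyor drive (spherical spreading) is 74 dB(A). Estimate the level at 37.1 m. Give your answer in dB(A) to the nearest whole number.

Point-source attenuation: ΔL = 20·log₁₀(r₂/r₁) = 20·log₁₀(37.1/6.4) = 15.264 dB.
L₂ = 74 − 20·log₁₀(37.1/6.4) = 74 − 15.264 = 58.74 dB(A).

59 dB(A)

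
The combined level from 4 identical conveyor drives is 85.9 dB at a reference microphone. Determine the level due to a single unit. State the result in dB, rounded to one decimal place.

Dividing the total intensity by 4 lowers the level by 10·log₁₀ 4 = 6.021 dB: L₁ = 85.9 − 6.021.

79.9 dB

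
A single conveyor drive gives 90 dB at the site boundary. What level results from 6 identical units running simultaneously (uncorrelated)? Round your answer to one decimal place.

N identical incoherent sources raise the level by 10·log₁₀ N.
L_total = 90 + 10·log₁₀(6) = 90 + 7.782 = 97.78 dB.

97.8 dB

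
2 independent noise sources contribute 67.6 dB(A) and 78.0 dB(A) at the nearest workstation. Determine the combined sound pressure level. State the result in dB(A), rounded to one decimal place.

78.4 dB(A)

Incoherent sources combine by intensity addition: L_total = 10·log₁₀(Σ 10^(L_i/10)).
Σ 10^(L/10) = 10^(67.6/10) + 10^(78.0/10) = 6.885e+07.
L_total = 10·log₁₀(6.885e+07) = 78.38 dB(A).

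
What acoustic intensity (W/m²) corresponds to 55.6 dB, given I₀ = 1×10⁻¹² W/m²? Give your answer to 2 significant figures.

I/I₀ = 10^(55.6/10) = 3.631e+05, so I = 3.631e+05 × 10⁻¹² W/m².

3.6e-07 W/m²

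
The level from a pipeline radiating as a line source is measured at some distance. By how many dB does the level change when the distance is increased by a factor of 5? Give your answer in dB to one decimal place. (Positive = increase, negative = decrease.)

Line-source spreading: ΔL = −10·log₁₀(r₂/r₁).
ΔL = −10·log₁₀(5) = -6.99 dB.

-7.0 dB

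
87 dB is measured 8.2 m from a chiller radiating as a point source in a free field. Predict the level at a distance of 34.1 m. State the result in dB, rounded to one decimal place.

Spherical spreading from a point source gives a 20·log₁₀(r₂/r₁) drop.
L₂ = 87 − 20·log₁₀(34.1/8.2) = 87 − 12.379 = 74.62 dB.

74.6 dB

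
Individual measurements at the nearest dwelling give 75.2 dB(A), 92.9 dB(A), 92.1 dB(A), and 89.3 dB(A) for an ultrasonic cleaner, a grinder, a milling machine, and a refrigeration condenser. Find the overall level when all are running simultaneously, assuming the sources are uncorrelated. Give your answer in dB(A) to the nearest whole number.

Incoherent sources combine by intensity addition: L_total = 10·log₁₀(Σ 10^(L_i/10)).
Σ 10^(L/10) = 10^(75.2/10) + 10^(92.9/10) + 10^(92.1/10) + 10^(89.3/10) = 4.456e+09.
L_total = 10·log₁₀(4.456e+09) = 96.49 dB(A).

96 dB(A)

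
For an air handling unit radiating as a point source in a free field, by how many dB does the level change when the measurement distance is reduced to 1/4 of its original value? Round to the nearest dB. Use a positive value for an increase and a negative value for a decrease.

+12 dB

With spherical spreading the level changes by −20·log₁₀(r₂/r₁).
ΔL = −20·log₁₀(0.25) = +12.04 dB.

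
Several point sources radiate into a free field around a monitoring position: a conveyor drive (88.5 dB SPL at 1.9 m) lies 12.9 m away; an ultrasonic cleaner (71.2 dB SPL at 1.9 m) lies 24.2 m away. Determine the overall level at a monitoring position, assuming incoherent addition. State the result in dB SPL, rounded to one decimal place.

71.9 dB SPL

First find each source's level at the receiver (point-source: −20·log₁₀(r/r_ref)), then combine on an intensity basis.
conveyor drive: 88.5 − 20·log₁₀(12.9/1.9) = 88.5 − 16.64 = 71.86 dB SPL.
ultrasonic cleaner: 71.2 − 20·log₁₀(24.2/1.9) = 71.2 − 22.10 = 49.10 dB SPL.
Σ 10^(L/10) = 1.544e+07 → L_total = 10·log₁₀(1.544e+07) = 71.89 dB SPL.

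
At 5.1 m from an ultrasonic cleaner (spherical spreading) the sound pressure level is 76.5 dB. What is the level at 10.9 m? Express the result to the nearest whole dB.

For a point source, L₂ = L₁ − 20·log₁₀(r₂/r₁).
L₂ = 76.5 − 20·log₁₀(10.9/5.1) = 76.5 − 6.597 = 69.90 dB.

70 dB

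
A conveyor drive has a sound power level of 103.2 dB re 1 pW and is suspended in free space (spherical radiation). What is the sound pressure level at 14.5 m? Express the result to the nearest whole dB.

The power spreads over a sphere of area 4π·r², so L_p = L_w − 10·log₁₀(4π·r²).
4π·r² = 2642 m², 10·log₁₀ of that is 34.219 dB.
L_p = 103.2 − 34.219 = 68.98 dB.

69 dB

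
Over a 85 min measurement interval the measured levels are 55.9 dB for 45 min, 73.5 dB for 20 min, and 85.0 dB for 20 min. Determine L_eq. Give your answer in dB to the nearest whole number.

The energy average is taken in the linear domain: L_eq = 10·log₁₀[(Σ tᵢ·10^(Lᵢ/10))/T], T = 85 min.
Σ tᵢ·10^(Lᵢ/10) = 45·10^(55.9/10) + 20·10^(73.5/10) + 20·10^(85.0/10) = 6.790e+09.
L_eq = 10·log₁₀(6.790e+09/85) = 79.02 dB.

79 dB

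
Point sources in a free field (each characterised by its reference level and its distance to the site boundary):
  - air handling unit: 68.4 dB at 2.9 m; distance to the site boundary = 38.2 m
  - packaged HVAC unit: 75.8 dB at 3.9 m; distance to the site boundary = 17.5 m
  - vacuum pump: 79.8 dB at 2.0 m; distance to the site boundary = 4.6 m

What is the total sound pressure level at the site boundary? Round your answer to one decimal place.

Apply inverse-square spreading to bring every level to the receiver, then sum 10^(L/10).
air handling unit: 68.4 − 20·log₁₀(38.2/2.9) = 68.4 − 22.39 = 46.01 dB.
packaged HVAC unit: 75.8 − 20·log₁₀(17.5/3.9) = 75.8 − 13.04 = 62.76 dB.
vacuum pump: 79.8 − 20·log₁₀(4.6/2.0) = 79.8 − 7.23 = 72.57 dB.
Σ 10^(L/10) = 1.998e+07 → L_total = 10·log₁₀(1.998e+07) = 73.01 dB.

73.0 dB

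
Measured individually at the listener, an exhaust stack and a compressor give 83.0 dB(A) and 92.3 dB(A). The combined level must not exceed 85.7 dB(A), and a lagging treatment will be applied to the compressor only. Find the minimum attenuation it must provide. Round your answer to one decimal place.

Everything except the compressor sums to 10^(83.0/10) = 1.995e+08 in linear terms, 83.00 dB(A).
The limit corresponds to 10^(85.7/10) = 3.715e+08; subtracting the fixed part leaves 1.720e+08 for the compressor, i.e. 82.36 dB(A).
Required insertion loss = 92.3 − 82.36 = 9.94 dB.

9.9 dB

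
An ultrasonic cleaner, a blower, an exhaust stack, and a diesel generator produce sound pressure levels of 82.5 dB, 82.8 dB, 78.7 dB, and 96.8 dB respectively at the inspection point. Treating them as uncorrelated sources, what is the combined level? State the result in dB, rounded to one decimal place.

For uncorrelated sources the intensities add, so convert each level to linear form, sum, and take 10·log₁₀ of the total.
Σ 10^(L/10) = 10^(82.5/10) + 10^(82.8/10) + 10^(78.7/10) + 10^(96.8/10) = 5.229e+09.
L_total = 10·log₁₀(5.229e+09) = 97.18 dB.

97.2 dB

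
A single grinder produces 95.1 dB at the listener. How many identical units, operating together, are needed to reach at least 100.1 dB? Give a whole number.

The shortfall is 100.1 − 95.1 = 5.0 dB, and N units add 10·log₁₀ N, so need 10·log₁₀ N ≥ 5.0.
N ≥ 10^(5.0/10) = 3.162, so N = 4.

4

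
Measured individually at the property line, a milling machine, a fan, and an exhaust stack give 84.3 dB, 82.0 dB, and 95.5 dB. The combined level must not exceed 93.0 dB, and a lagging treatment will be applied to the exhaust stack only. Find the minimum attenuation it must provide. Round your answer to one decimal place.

3.5 dB

The untreated sources together contribute 10^(84.3/10) + 10^(82.0/10) = 4.276e+08, i.e. 86.31 dB.
To meet 93.0 dB overall, the treated exhaust stack may contribute at most 10^(93.0/10) − 4.276e+08 = 1.568e+09, i.e. 91.95 dB.
Required insertion loss = 95.5 − 91.95 = 3.55 dB.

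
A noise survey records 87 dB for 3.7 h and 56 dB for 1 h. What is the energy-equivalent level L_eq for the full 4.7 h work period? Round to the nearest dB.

Weight each interval's intensity by its duration and average over T = 4.7 h:
Σ tᵢ·10^(Lᵢ/10) = 3.7·10^(87/10) + 1·10^(56/10) = 1.855e+09.
L_eq = 10·log₁₀(1.855e+09/4.7) = 85.96 dB.

86 dB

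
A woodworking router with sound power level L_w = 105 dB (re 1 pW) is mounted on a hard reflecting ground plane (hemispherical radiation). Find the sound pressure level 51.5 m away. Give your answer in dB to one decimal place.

62.8 dB

Free-field hemispherical radiation: L_p = L_w − 10·log₁₀(2π·r²), r = 51.5 m.
2π·r² = 1.666e+04 m², 10·log₁₀ of that is 42.218 dB.
L_p = 105 − 42.218 = 62.78 dB.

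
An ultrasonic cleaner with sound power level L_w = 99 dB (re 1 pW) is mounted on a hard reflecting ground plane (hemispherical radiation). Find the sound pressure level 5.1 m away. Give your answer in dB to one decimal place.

76.9 dB

L_p = L_w − 10·log₁₀(2π·r²) with r = 5.1 m.
2π·r² = 163.4 m², 10·log₁₀ of that is 22.133 dB.
L_p = 99 − 22.133 = 76.87 dB.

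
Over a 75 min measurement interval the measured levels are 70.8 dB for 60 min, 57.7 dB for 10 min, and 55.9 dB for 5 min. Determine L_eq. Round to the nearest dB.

L_eq = 10·log₁₀[(1/T)·Σ tᵢ·10^(Lᵢ/10)] with T = 75 min.
Σ tᵢ·10^(Lᵢ/10) = 60·10^(70.8/10) + 10·10^(57.7/10) + 5·10^(55.9/10) = 7.292e+08.
L_eq = 10·log₁₀(7.292e+08/75) = 69.88 dB.

70 dB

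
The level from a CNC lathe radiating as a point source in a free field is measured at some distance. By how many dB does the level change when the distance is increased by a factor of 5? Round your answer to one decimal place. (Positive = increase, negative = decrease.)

With spherical spreading the level changes by −20·log₁₀(r₂/r₁).
ΔL = −20·log₁₀(5) = -13.98 dB.

-14.0 dB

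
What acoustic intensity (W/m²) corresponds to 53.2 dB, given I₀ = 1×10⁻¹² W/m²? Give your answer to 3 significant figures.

L = 10·log₁₀(I/I₀) ⇒ I = I₀·10^(L/10) = 10⁻¹² × 10^5.32.

2.09e-07 W/m²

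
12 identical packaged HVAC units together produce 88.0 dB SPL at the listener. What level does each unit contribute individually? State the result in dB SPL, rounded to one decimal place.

Dividing the total intensity by 12 lowers the level by 10·log₁₀ 12 = 10.792 dB: L₁ = 88.0 − 10.792.

77.2 dB SPL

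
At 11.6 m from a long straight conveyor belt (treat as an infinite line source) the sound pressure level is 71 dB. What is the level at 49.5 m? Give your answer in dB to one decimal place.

Line-source attenuation: ΔL = 10·log₁₀(r₂/r₁) = 10·log₁₀(49.5/11.6) = 6.301 dB.
L₂ = 71 − 10·log₁₀(49.5/11.6) = 71 − 6.301 = 64.70 dB.

64.7 dB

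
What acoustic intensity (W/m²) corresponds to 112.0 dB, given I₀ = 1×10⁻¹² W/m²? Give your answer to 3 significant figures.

I/I₀ = 10^(112.0/10) = 1.585e+11, so I = 1.585e+11 × 10⁻¹² W/m².

0.158 W/m²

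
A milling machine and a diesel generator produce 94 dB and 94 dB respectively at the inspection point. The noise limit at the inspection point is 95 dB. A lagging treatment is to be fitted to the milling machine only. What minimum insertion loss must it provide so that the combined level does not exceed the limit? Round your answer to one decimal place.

Everything except the milling machine sums to 10^(94/10) = 2.512e+09 in linear terms, 94.00 dB.
The limit corresponds to 10^(95/10) = 3.162e+09; subtracting the fixed part leaves 6.504e+08 for the milling machine, i.e. 88.13 dB.
So the milling machine must be reduced from 94 to 88.13 dB: IL = 5.87 dB.

5.9 dB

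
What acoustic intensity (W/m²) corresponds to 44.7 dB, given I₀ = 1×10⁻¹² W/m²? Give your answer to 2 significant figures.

I/I₀ = 10^(44.7/10) = 2.951e+04, so I = 2.951e+04 × 10⁻¹² W/m².

3.0e-08 W/m²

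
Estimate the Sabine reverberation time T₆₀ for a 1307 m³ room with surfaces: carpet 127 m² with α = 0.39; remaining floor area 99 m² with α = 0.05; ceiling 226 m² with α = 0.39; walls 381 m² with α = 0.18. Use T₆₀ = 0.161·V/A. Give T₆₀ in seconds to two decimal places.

1.00 s

Summing Sᵢαᵢ: 127·0.39 + 99·0.05 + 226·0.39 + 381·0.18 = 211.20 m².
T₆₀ = 0.161 × 1307 / 211.20 = 0.996 s.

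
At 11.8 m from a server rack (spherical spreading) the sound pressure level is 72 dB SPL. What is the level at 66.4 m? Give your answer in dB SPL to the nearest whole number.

Point-source attenuation: ΔL = 20·log₁₀(r₂/r₁) = 20·log₁₀(66.4/11.8) = 15.006 dB.
L₂ = 72 − 20·log₁₀(66.4/11.8) = 72 − 15.006 = 56.99 dB SPL.

57 dB SPL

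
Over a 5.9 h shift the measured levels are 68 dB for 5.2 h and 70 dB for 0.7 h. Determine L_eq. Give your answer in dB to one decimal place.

68.3 dB

The energy average is taken in the linear domain: L_eq = 10·log₁₀[(Σ tᵢ·10^(Lᵢ/10))/T], T = 5.9 h.
Σ tᵢ·10^(Lᵢ/10) = 5.2·10^(68/10) + 0.7·10^(70/10) = 3.981e+07.
L_eq = 10·log₁₀(3.981e+07/5.9) = 68.29 dB.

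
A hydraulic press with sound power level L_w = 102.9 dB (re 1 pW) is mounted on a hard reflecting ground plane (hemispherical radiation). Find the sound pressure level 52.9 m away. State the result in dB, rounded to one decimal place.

60.4 dB

L_p = L_w − 10·log₁₀(2π·r²) with r = 52.9 m.
2π·r² = 1.758e+04 m², 10·log₁₀ of that is 42.451 dB.
L_p = 102.9 − 42.451 = 60.45 dB.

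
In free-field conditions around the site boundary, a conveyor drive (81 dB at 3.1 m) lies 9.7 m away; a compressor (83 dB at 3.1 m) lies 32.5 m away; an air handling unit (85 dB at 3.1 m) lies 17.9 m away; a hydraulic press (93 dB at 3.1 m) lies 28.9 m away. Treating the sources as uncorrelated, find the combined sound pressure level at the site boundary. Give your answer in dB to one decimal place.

Apply inverse-square spreading to bring every level to the receiver, then sum 10^(L/10).
conveyor drive: 81 − 20·log₁₀(9.7/3.1) = 81 − 9.91 = 71.09 dB.
compressor: 83 − 20·log₁₀(32.5/3.1) = 83 − 20.41 = 62.59 dB.
air handling unit: 85 − 20·log₁₀(17.9/3.1) = 85 − 15.23 = 69.77 dB.
hydraulic press: 93 − 20·log₁₀(28.9/3.1) = 93 − 19.39 = 73.61 dB.
Σ 10^(L/10) = 4.712e+07 → L_total = 10·log₁₀(4.712e+07) = 76.73 dB.

76.7 dB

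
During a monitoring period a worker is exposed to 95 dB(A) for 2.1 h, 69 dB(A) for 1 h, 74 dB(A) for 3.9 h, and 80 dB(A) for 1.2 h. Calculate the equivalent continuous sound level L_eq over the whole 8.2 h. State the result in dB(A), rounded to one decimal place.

The energy average is taken in the linear domain: L_eq = 10·log₁₀[(Σ tᵢ·10^(Lᵢ/10))/T], T = 8.2 h.
Σ tᵢ·10^(Lᵢ/10) = 2.1·10^(95/10) + 1·10^(69/10) + 3.9·10^(74/10) + 1.2·10^(80/10) = 6.867e+09.
L_eq = 10·log₁₀(6.867e+09/8.2) = 89.23 dB(A).

89.2 dB(A)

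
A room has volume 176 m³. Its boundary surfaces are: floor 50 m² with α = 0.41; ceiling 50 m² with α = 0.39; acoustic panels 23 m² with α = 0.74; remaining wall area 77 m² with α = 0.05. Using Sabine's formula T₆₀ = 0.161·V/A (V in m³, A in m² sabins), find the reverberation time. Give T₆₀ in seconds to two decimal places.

0.47 s

A = Σ Sᵢαᵢ = 50·0.41 + 50·0.39 + 23·0.74 + 77·0.05 = 60.87 m².
T₆₀ = 0.161·V/A = 0.161·176/60.87 = 0.466 s.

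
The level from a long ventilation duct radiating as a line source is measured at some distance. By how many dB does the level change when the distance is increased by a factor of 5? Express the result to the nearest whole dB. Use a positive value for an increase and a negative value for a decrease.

A line source loses 3 dB per doubling of distance; generally ΔL = −10·log₁₀(r₂/r₁).
ΔL = −10·log₁₀(5) = -6.99 dB.

-7 dB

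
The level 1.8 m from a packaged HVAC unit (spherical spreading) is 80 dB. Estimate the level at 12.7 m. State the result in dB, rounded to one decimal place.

For a point source, L₂ = L₁ − 20·log₁₀(r₂/r₁).
L₂ = 80 − 20·log₁₀(12.7/1.8) = 80 − 16.971 = 63.03 dB.

63.0 dB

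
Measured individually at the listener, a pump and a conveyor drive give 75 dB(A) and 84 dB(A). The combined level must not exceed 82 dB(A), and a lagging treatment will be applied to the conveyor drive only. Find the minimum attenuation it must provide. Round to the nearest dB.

Everything except the conveyor drive sums to 10^(75/10) = 3.162e+07 in linear terms, 75.00 dB(A).
The limit corresponds to 10^(82/10) = 1.585e+08; subtracting the fixed part leaves 1.269e+08 for the conveyor drive, i.e. 81.03 dB(A).
So the conveyor drive must be reduced from 84 to 81.03 dB(A): IL = 2.97 dB.

3 dB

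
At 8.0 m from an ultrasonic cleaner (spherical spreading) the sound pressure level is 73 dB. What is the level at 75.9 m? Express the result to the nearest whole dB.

Spherical spreading from a point source gives a 20·log₁₀(r₂/r₁) drop.
L₂ = 73 − 20·log₁₀(75.9/8.0) = 73 − 19.543 = 53.46 dB.

53 dB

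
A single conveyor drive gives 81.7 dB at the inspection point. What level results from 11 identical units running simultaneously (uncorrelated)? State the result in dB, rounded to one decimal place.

With 11 equal, uncorrelated contributions the intensity is 11× that of one unit, giving a rise of 10·log₁₀ 11.
L_total = 81.7 + 10·log₁₀(11) = 81.7 + 10.414 = 92.11 dB.

92.1 dB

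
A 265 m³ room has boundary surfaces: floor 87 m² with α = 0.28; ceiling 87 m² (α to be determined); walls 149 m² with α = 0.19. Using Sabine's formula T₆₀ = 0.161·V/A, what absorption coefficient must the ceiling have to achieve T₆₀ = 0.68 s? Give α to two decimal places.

0.12

Required total absorption A = 0.161·265/0.68 = 62.74 m².
Absorption from the other surfaces = 87·0.28 + 149·0.19 = 52.67 m², so the ceiling must supply 10.07 m² over 87 m².
α = 10.07/87 = 0.116.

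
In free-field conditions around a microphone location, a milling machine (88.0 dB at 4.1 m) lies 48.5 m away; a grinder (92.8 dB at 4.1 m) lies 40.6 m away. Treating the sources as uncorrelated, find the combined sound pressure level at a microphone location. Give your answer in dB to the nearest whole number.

74 dB

First find each source's level at the receiver (point-source: −20·log₁₀(r/r_ref)), then combine on an intensity basis.
milling machine: 88.0 − 20·log₁₀(48.5/4.1) = 88.0 − 21.46 = 66.54 dB.
grinder: 92.8 − 20·log₁₀(40.6/4.1) = 92.8 − 19.91 = 72.89 dB.
Σ 10^(L/10) = 2.394e+07 → L_total = 10·log₁₀(2.394e+07) = 73.79 dB.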